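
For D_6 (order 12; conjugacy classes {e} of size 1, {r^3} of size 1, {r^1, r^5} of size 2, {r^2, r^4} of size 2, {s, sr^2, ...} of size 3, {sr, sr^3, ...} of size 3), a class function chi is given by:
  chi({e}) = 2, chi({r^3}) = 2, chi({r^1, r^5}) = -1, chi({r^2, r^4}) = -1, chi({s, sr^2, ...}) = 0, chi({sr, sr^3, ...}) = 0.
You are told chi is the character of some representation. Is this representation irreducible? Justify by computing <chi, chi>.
Irreducible: <chi, chi> = 1.

Proof sketch: <chi, chi> = (1/|G|) sum_C |C| * |chi(C)|^2 = (1/12)[1*|2|^2 + 1*|2|^2 + 2*|-1|^2 + 2*|-1|^2 + 3*|0|^2 + 3*|0|^2]
  = (1/12)[(4) + (4) + (2) + (2) + (0) + (0)] = 12/12 = 1.
A character is irreducible iff <chi, chi> = 1, so this representation is irreducible.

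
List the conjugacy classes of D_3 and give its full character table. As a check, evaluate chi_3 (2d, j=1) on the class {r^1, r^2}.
Conjugacy classes: {e} of size 1, {r^1, r^2} of size 2, {s, sr, ..., sr^2} of size 3.
Character table:
  irrep \ class              {e} (size 1)  {r^1, r^2} (size 2)  {s, sr, ..., sr^2} (size 3)
  chi_1 (triv)               1             1                    1                          
  chi_2 (sign: r->1, s->-1)  1             1                    -1                         
  chi_3 (2d, j=1)            2             -1                   0                          

Spot check: chi_3 (2d, j=1) on {r^1, r^2} = -1.

D_3 has order 2*3 = 6 with 3 conjugacy classes, hence 3 irreducibles. Sum of squared dims 1 + 1 + 4 = 6 = |G|. Linear characters come from the abelianisation; the 2-dimensional irreps have character r^k -> 2*cos(2*pi*j*k/3), reflections -> 0.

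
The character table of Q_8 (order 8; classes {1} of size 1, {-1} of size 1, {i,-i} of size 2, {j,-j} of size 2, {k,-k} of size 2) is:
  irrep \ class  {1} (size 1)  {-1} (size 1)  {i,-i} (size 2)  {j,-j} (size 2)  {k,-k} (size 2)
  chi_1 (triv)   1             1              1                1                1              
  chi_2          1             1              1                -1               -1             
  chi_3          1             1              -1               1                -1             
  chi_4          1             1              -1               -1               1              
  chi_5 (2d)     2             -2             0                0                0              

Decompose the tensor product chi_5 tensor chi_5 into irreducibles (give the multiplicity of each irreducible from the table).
chi_5 tensor chi_5 = chi_1 + chi_2 + chi_3 + chi_4 (all other irreducibles have multiplicity 0).

Solution. The character of a tensor product is the pointwise product (chi_5 * chi_5)(C) = chi_5(C) * chi_5(C):
  {1}: (2)*(2), {-1}: (-2)*(-2), {i,-i}: (0)*(0), {j,-j}: (0)*(0), {k,-k}: (0)*(0)
so (chi_5 * chi_5) takes values
  {1} -> 4, {-1} -> 4, {i,-i} -> 0, {j,-j} -> 0, {k,-k} -> 0.
Now take the inner product of this character with each irreducible chi from the table, <chi_5*chi_5, chi> = (1/8) sum_C |C| (chi_5*chi_5)(C) conj(chi(C)):
  <chi_5*chi_5, chi_1> = (1/8)[1*(4)*conj(1) + 1*(4)*conj(1) + 2*(0)*conj(1) + 2*(0)*conj(1) + 2*(0)*conj(1)]
      = (1/8)[(4) + (4) + (0) + (0) + (0)] = 8/8 = 1
  <chi_5*chi_5, chi_2> = (1/8)[1*(4)*conj(1) + 1*(4)*conj(1) + 2*(0)*conj(1) + 2*(0)*conj(-1) + 2*(0)*conj(-1)]
      = (1/8)[(4) + (4) + (0) + (0) + (0)] = 8/8 = 1
  <chi_5*chi_5, chi_3> = (1/8)[1*(4)*conj(1) + 1*(4)*conj(1) + 2*(0)*conj(-1) + 2*(0)*conj(1) + 2*(0)*conj(-1)]
      = (1/8)[(4) + (4) + (0) + (0) + (0)] = 8/8 = 1
  <chi_5*chi_5, chi_4> = (1/8)[1*(4)*conj(1) + 1*(4)*conj(1) + 2*(0)*conj(-1) + 2*(0)*conj(-1) + 2*(0)*conj(1)]
      = (1/8)[(4) + (4) + (0) + (0) + (0)] = 8/8 = 1
  <chi_5*chi_5, chi_5> = (1/8)[1*(4)*conj(2) + 1*(4)*conj(-2) + 2*(0)*conj(0) + 2*(0)*conj(0) + 2*(0)*conj(0)]
      = (1/8)[(8) + (-8) + (0) + (0) + (0)] = 0/8 = 0
Hence the multiplicities are chi_1: 1, chi_2: 1, chi_3: 1, chi_4: 1. Dimension check: dim(chi_5)*dim(chi_5) = 2*2 = 4 and sum (mult * dim) = 1*1 + 1*1 + 1*1 + 1*1 = 4.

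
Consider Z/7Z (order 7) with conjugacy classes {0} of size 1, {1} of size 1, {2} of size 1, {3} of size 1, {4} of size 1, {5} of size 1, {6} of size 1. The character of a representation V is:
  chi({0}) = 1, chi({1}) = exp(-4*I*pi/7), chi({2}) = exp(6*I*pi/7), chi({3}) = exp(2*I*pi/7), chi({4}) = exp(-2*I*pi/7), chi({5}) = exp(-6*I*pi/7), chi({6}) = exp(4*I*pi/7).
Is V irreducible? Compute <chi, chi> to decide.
Irreducible: <chi, chi> = 1.

Proof sketch: <chi, chi> = (1/|G|) sum_C |C| * |chi(C)|^2 = (1/7)[1*|1|^2 + 1*|exp(-4*I*pi/7)|^2 + 1*|exp(6*I*pi/7)|^2 + 1*|exp(2*I*pi/7)|^2 + 1*|exp(-2*I*pi/7)|^2 + 1*|exp(-6*I*pi/7)|^2 + 1*|exp(4*I*pi/7)|^2]
  = (1/7)[(1) + (1) + (1) + (1) + (1) + (1) + (1)] = 7/7 = 1.
(Exp terms are combined using exp(i*s)*conj(exp(i*t)) = exp(i*(s-t)), and sums of them are collapsed using the identity that for every m > 1 the m distinct m-th roots of unity sum to 0, e.g. 1 + exp(2*I*pi/3) + exp(-2*I*pi/3) = 0.)
A character is irreducible iff <chi, chi> = 1, so this representation is irreducible.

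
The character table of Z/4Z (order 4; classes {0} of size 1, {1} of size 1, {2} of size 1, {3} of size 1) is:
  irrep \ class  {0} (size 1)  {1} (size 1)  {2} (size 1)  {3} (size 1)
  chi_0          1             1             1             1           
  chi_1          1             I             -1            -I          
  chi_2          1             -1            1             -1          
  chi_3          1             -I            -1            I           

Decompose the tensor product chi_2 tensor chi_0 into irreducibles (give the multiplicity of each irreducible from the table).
chi_2 tensor chi_0 = chi_2 (all other irreducibles have multiplicity 0).

Explanation: The character of a tensor product is the pointwise product (chi_2 * chi_0)(C) = chi_2(C) * chi_0(C):
  {0}: (1)*(1), {1}: (-1)*(1), {2}: (1)*(1), {3}: (-1)*(1)
so (chi_2 * chi_0) takes values
  {0} -> 1, {1} -> -1, {2} -> 1, {3} -> -1.
Now take the inner product of this character with each irreducible chi from the table, <chi_2*chi_0, chi> = (1/4) sum_C |C| (chi_2*chi_0)(C) conj(chi(C)):
  <chi_2*chi_0, chi_0> = (1/4)[1*(1)*conj(1) + 1*(-1)*conj(1) + 1*(1)*conj(1) + 1*(-1)*conj(1)]
      = (1/4)[(1) + (-1) + (1) + (-1)] = 0/4 = 0
  <chi_2*chi_0, chi_1> = (1/4)[1*(1)*conj(1) + 1*(-1)*conj(I) + 1*(1)*conj(-1) + 1*(-1)*conj(-I)]
      = (1/4)[(1) + (I) + (-1) + (-I)] = 0/4 = 0
  <chi_2*chi_0, chi_2> = (1/4)[1*(1)*conj(1) + 1*(-1)*conj(-1) + 1*(1)*conj(1) + 1*(-1)*conj(-1)]
      = (1/4)[(1) + (1) + (1) + (1)] = 4/4 = 1
  <chi_2*chi_0, chi_3> = (1/4)[1*(1)*conj(1) + 1*(-1)*conj(-I) + 1*(1)*conj(-1) + 1*(-1)*conj(I)]
      = (1/4)[(1) + (-I) + (-1) + (I)] = 0/4 = 0
(Exp terms are combined using exp(i*s)*conj(exp(i*t)) = exp(i*(s-t)), and sums of them are collapsed using the identity that for every m > 1 the m distinct m-th roots of unity sum to 0, e.g. 1 + exp(2*I*pi/3) + exp(-2*I*pi/3) = 0.)
Hence the multiplicities are chi_2: 1. Dimension check: dim(chi_2)*dim(chi_0) = 1*1 = 1 and sum (mult * dim) = 1*1 = 1.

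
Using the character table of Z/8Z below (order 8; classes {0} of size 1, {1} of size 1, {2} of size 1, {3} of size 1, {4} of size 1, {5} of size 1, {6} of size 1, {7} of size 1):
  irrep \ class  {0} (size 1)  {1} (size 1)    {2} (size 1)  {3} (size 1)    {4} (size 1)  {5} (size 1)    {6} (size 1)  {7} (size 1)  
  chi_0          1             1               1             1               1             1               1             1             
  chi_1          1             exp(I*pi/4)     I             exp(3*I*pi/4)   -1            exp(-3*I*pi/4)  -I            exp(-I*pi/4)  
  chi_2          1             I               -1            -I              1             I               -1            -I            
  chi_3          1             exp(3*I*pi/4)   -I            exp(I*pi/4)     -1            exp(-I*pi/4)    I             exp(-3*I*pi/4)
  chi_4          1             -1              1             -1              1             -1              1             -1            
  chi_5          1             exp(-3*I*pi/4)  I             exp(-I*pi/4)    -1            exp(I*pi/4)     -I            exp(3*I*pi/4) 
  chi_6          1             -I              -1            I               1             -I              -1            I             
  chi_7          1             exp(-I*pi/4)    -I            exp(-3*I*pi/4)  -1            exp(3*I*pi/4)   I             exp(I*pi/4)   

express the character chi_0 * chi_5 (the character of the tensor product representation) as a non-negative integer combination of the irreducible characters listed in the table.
chi_0 tensor chi_5 = chi_5 (all other irreducibles have multiplicity 0).

The character of a tensor product is the pointwise product (chi_0 * chi_5)(C) = chi_0(C) * chi_5(C):
  {0}: (1)*(1), {1}: (1)*(exp(-3*I*pi/4)), {2}: (1)*(I), {3}: (1)*(exp(-I*pi/4)), {4}: (1)*(-1), {5}: (1)*(exp(I*pi/4)), {6}: (1)*(-I), {7}: (1)*(exp(3*I*pi/4))
so (chi_0 * chi_5) takes values
  {0} -> 1, {1} -> exp(-3*I*pi/4), {2} -> I, {3} -> exp(-I*pi/4), {4} -> -1, {5} -> exp(I*pi/4), {6} -> -I, {7} -> exp(3*I*pi/4).
Now take the inner product of this character with each irreducible chi from the table, <chi_0*chi_5, chi> = (1/8) sum_C |C| (chi_0*chi_5)(C) conj(chi(C)):
  <chi_0*chi_5, chi_0> = (1/8)[1*(1)*conj(1) + 1*(exp(-3*I*pi/4))*conj(1) + 1*(I)*conj(1) + 1*(exp(-I*pi/4))*conj(1) + 1*(-1)*conj(1) + 1*(exp(I*pi/4))*conj(1) + 1*(-I)*conj(1) + 1*(exp(3*I*pi/4))*conj(1)]
      = (1/8)[(1) + (exp(-3*I*pi/4)) + (I) + (exp(-I*pi/4)) + (-1) + (exp(I*pi/4)) + (-I) + (exp(3*I*pi/4))] = 0/8 = 0
  <chi_0*chi_5, chi_1> = (1/8)[1*(1)*conj(1) + 1*(exp(-3*I*pi/4))*conj(exp(I*pi/4)) + 1*(I)*conj(I) + 1*(exp(-I*pi/4))*conj(exp(3*I*pi/4)) + 1*(-1)*conj(-1) + 1*(exp(I*pi/4))*conj(exp(-3*I*pi/4)) + 1*(-I)*conj(-I) + 1*(exp(3*I*pi/4))*conj(exp(-I*pi/4))]
      = (1/8)[(1) + (-1) + (1) + (-1) + (1) + (-1) + (1) + (-1)] = 0/8 = 0
  <chi_0*chi_5, chi_2> = (1/8)[1*(1)*conj(1) + 1*(exp(-3*I*pi/4))*conj(I) + 1*(I)*conj(-1) + 1*(exp(-I*pi/4))*conj(-I) + 1*(-1)*conj(1) + 1*(exp(I*pi/4))*conj(I) + 1*(-I)*conj(-1) + 1*(exp(3*I*pi/4))*conj(-I)]
      = (1/8)[(1) + (-exp(-I*pi/4)) + (-I) + (exp(I*pi/4)) + (-1) + (-exp(3*I*pi/4)) + (I) + (exp(-3*I*pi/4))] = 0/8 = 0
  <chi_0*chi_5, chi_3> = (1/8)[1*(1)*conj(1) + 1*(exp(-3*I*pi/4))*conj(exp(3*I*pi/4)) + 1*(I)*conj(-I) + 1*(exp(-I*pi/4))*conj(exp(I*pi/4)) + 1*(-1)*conj(-1) + 1*(exp(I*pi/4))*conj(exp(-I*pi/4)) + 1*(-I)*conj(I) + 1*(exp(3*I*pi/4))*conj(exp(-3*I*pi/4))]
      = (1/8)[(1) + (I) + (-1) + (-I) + (1) + (I) + (-1) + (-I)] = 0/8 = 0
  <chi_0*chi_5, chi_4> = (1/8)[1*(1)*conj(1) + 1*(exp(-3*I*pi/4))*conj(-1) + 1*(I)*conj(1) + 1*(exp(-I*pi/4))*conj(-1) + 1*(-1)*conj(1) + 1*(exp(I*pi/4))*conj(-1) + 1*(-I)*conj(1) + 1*(exp(3*I*pi/4))*conj(-1)]
      = (1/8)[(1) + (-exp(-3*I*pi/4)) + (I) + (-exp(-I*pi/4)) + (-1) + (-exp(I*pi/4)) + (-I) + (-exp(3*I*pi/4))] = 0/8 = 0
  <chi_0*chi_5, chi_5> = (1/8)[1*(1)*conj(1) + 1*(exp(-3*I*pi/4))*conj(exp(-3*I*pi/4)) + 1*(I)*conj(I) + 1*(exp(-I*pi/4))*conj(exp(-I*pi/4)) + 1*(-1)*conj(-1) + 1*(exp(I*pi/4))*conj(exp(I*pi/4)) + 1*(-I)*conj(-I) + 1*(exp(3*I*pi/4))*conj(exp(3*I*pi/4))]
      = (1/8)[(1) + (1) + (1) + (1) + (1) + (1) + (1) + (1)] = 8/8 = 1
  <chi_0*chi_5, chi_6> = (1/8)[1*(1)*conj(1) + 1*(exp(-3*I*pi/4))*conj(-I) + 1*(I)*conj(-1) + 1*(exp(-I*pi/4))*conj(I) + 1*(-1)*conj(1) + 1*(exp(I*pi/4))*conj(-I) + 1*(-I)*conj(-1) + 1*(exp(3*I*pi/4))*conj(I)]
      = (1/8)[(1) + (exp(-I*pi/4)) + (-I) + (-exp(I*pi/4)) + (-1) + (exp(3*I*pi/4)) + (I) + (-exp(-3*I*pi/4))] = 0/8 = 0
  <chi_0*chi_5, chi_7> = (1/8)[1*(1)*conj(1) + 1*(exp(-3*I*pi/4))*conj(exp(-I*pi/4)) + 1*(I)*conj(-I) + 1*(exp(-I*pi/4))*conj(exp(-3*I*pi/4)) + 1*(-1)*conj(-1) + 1*(exp(I*pi/4))*conj(exp(3*I*pi/4)) + 1*(-I)*conj(I) + 1*(exp(3*I*pi/4))*conj(exp(I*pi/4))]
      = (1/8)[(1) + (-I) + (-1) + (I) + (1) + (-I) + (-1) + (I)] = 0/8 = 0
(Exp terms are combined using exp(i*s)*conj(exp(i*t)) = exp(i*(s-t)), and sums of them are collapsed using the identity that for every m > 1 the m distinct m-th roots of unity sum to 0, e.g. 1 + exp(2*I*pi/3) + exp(-2*I*pi/3) = 0.)
Hence the multiplicities are chi_5: 1. Dimension check: dim(chi_0)*dim(chi_5) = 1*1 = 1 and sum (mult * dim) = 1*1 = 1.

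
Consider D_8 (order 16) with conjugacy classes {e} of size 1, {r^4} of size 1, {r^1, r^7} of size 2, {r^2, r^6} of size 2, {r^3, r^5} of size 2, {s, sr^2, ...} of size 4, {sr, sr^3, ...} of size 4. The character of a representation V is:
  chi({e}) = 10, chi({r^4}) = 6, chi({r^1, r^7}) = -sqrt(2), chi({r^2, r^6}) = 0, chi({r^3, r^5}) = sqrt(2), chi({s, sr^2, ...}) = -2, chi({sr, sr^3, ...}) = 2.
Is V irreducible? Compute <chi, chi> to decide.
Not irreducible (reducible): <chi, chi> = 11 > 1.

Proof sketch: <chi, chi> = (1/|G|) sum_C |C| * |chi(C)|^2 = (1/16)[1*|10|^2 + 1*|6|^2 + 2*|-sqrt(2)|^2 + 2*|0|^2 + 2*|sqrt(2)|^2 + 4*|-2|^2 + 4*|2|^2]
  = (1/16)[(100) + (36) + (4) + (0) + (4) + (16) + (16)] = 176/16 = 11.
A character is irreducible iff <chi, chi> = 1, so this representation is reducible.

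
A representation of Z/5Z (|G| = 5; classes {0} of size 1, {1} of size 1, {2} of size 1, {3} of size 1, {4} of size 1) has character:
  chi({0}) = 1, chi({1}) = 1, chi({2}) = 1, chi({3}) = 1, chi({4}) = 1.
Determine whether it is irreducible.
Irreducible: <chi, chi> = 1.

<chi, chi> = (1/|G|) sum_C |C| * |chi(C)|^2 = (1/5)[1*|1|^2 + 1*|1|^2 + 1*|1|^2 + 1*|1|^2 + 1*|1|^2]
  = (1/5)[(1) + (1) + (1) + (1) + (1)] = 5/5 = 1.
(Exp terms are combined using exp(i*s)*conj(exp(i*t)) = exp(i*(s-t)), and sums of them are collapsed using the identity that for every m > 1 the m distinct m-th roots of unity sum to 0, e.g. 1 + exp(2*I*pi/3) + exp(-2*I*pi/3) = 0.)
A character is irreducible iff <chi, chi> = 1, so this representation is irreducible.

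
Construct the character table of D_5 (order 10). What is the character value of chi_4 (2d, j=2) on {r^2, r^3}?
Conjugacy classes: {e} of size 1, {r^1, r^4} of size 2, {r^2, r^3} of size 2, {s, sr, ..., sr^4} of size 5.
Character table:
  irrep \ class              {e} (size 1)  {r^1, r^4} (size 2)  {r^2, r^3} (size 2)  {s, sr, ..., sr^4} (size 5)
  chi_1 (triv)               1             1                    1                    1                          
  chi_2 (sign: r->1, s->-1)  1             1                    1                    -1                         
  chi_3 (2d, j=1)            2             -1/2 + sqrt(5)/2     -sqrt(5)/2 - 1/2     0                          
  chi_4 (2d, j=2)            2             -sqrt(5)/2 - 1/2     -1/2 + sqrt(5)/2     0                          

Spot check: chi_4 (2d, j=2) on {r^2, r^3} = -1/2 + sqrt(5)/2.

Argument: D_5 has order 2*5 = 10 with 4 conjugacy classes, hence 4 irreducibles. Sum of squared dims 1 + 1 + 4 + 4 = 10 = |G|. Linear characters come from the abelianisation; the 2-dimensional irreps have character r^k -> 2*cos(2*pi*j*k/5), reflections -> 0.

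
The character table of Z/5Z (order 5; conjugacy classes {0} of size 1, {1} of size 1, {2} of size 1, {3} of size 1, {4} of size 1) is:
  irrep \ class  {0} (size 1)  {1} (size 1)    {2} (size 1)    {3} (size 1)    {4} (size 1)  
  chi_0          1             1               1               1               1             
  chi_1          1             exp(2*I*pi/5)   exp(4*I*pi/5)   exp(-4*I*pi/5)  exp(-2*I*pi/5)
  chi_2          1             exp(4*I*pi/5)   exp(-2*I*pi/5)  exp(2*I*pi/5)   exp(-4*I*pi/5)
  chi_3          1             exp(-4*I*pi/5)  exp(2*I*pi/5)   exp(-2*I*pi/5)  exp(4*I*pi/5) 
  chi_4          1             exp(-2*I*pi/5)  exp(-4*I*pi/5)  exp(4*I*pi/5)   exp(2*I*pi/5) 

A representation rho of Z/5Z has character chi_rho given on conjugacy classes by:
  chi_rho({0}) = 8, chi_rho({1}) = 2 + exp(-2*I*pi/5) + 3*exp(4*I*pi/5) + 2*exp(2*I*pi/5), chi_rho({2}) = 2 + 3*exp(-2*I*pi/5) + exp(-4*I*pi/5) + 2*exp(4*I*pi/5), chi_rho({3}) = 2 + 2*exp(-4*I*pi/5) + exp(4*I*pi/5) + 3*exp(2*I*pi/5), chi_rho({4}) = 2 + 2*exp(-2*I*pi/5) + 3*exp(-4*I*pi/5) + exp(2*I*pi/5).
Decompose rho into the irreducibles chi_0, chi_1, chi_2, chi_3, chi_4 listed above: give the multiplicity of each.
Multiplicities: chi_0: 2, chi_1: 2, chi_2: 3, chi_3: 0, chi_4: 1.

Solution. Use <chi_rho, chi> = (1/|G|) sum_C |C| * chi_rho(C) * conj(chi(C)) with |G| = 5 for each irreducible chi in the table:
  <chi_rho, chi_0> = (1/5)[1*(8)*conj(1) + 1*(2 + exp(-2*I*pi/5) + 3*exp(4*I*pi/5) + 2*exp(2*I*pi/5))*conj(1) + 1*(2 + 3*exp(-2*I*pi/5) + exp(-4*I*pi/5) + 2*exp(4*I*pi/5))*conj(1) + 1*(2 + 2*exp(-4*I*pi/5) + exp(4*I*pi/5) + 3*exp(2*I*pi/5))*conj(1) + 1*(2 + 2*exp(-2*I*pi/5) + 3*exp(-4*I*pi/5) + exp(2*I*pi/5))*conj(1)]
      = (1/5)[(8) + (2 + exp(-2*I*pi/5) + 3*exp(4*I*pi/5) + 2*exp(2*I*pi/5)) + (2 + 3*exp(-2*I*pi/5) + exp(-4*I*pi/5) + 2*exp(4*I*pi/5)) + (2 + 2*exp(-4*I*pi/5) + exp(4*I*pi/5) + 3*exp(2*I*pi/5)) + (2 + 2*exp(-2*I*pi/5) + 3*exp(-4*I*pi/5) + exp(2*I*pi/5))] = 10/5 = 2
  <chi_rho, chi_1> = (1/5)[1*(8)*conj(1) + 1*(2 + exp(-2*I*pi/5) + 3*exp(4*I*pi/5) + 2*exp(2*I*pi/5))*conj(exp(2*I*pi/5)) + 1*(2 + 3*exp(-2*I*pi/5) + exp(-4*I*pi/5) + 2*exp(4*I*pi/5))*conj(exp(4*I*pi/5)) + 1*(2 + 2*exp(-4*I*pi/5) + exp(4*I*pi/5) + 3*exp(2*I*pi/5))*conj(exp(-4*I*pi/5)) + 1*(2 + 2*exp(-2*I*pi/5) + 3*exp(-4*I*pi/5) + exp(2*I*pi/5))*conj(exp(-2*I*pi/5))]
      = (1/5)[(8) + (2 + 2*exp(-2*I*pi/5) + exp(-4*I*pi/5) + 3*exp(2*I*pi/5)) + (2 + 2*exp(-4*I*pi/5) + exp(2*I*pi/5) + 3*exp(4*I*pi/5)) + (2 + 3*exp(-4*I*pi/5) + exp(-2*I*pi/5) + 2*exp(4*I*pi/5)) + (2 + 3*exp(-2*I*pi/5) + exp(4*I*pi/5) + 2*exp(2*I*pi/5))] = 10/5 = 2
  <chi_rho, chi_2> = (1/5)[1*(8)*conj(1) + 1*(2 + exp(-2*I*pi/5) + 3*exp(4*I*pi/5) + 2*exp(2*I*pi/5))*conj(exp(4*I*pi/5)) + 1*(2 + 3*exp(-2*I*pi/5) + exp(-4*I*pi/5) + 2*exp(4*I*pi/5))*conj(exp(-2*I*pi/5)) + 1*(2 + 2*exp(-4*I*pi/5) + exp(4*I*pi/5) + 3*exp(2*I*pi/5))*conj(exp(2*I*pi/5)) + 1*(2 + 2*exp(-2*I*pi/5) + 3*exp(-4*I*pi/5) + exp(2*I*pi/5))*conj(exp(-4*I*pi/5))]
      = (1/5)[(8) + (3 + 2*exp(-2*I*pi/5) + 2*exp(-4*I*pi/5) + exp(4*I*pi/5)) + (3 + 2*exp(-4*I*pi/5) + exp(-2*I*pi/5) + 2*exp(2*I*pi/5)) + (3 + 2*exp(-2*I*pi/5) + exp(2*I*pi/5) + 2*exp(4*I*pi/5)) + (3 + exp(-4*I*pi/5) + 2*exp(4*I*pi/5) + 2*exp(2*I*pi/5))] = 15/5 = 3
  <chi_rho, chi_3> = (1/5)[1*(8)*conj(1) + 1*(2 + exp(-2*I*pi/5) + 3*exp(4*I*pi/5) + 2*exp(2*I*pi/5))*conj(exp(-4*I*pi/5)) + 1*(2 + 3*exp(-2*I*pi/5) + exp(-4*I*pi/5) + 2*exp(4*I*pi/5))*conj(exp(2*I*pi/5)) + 1*(2 + 2*exp(-4*I*pi/5) + exp(4*I*pi/5) + 3*exp(2*I*pi/5))*conj(exp(-2*I*pi/5)) + 1*(2 + 2*exp(-2*I*pi/5) + 3*exp(-4*I*pi/5) + exp(2*I*pi/5))*conj(exp(4*I*pi/5))]
      = (1/5)[(8) + (3*exp(-2*I*pi/5) + 2*exp(-4*I*pi/5) + exp(2*I*pi/5) + 2*exp(4*I*pi/5)) + (2*exp(-2*I*pi/5) + 3*exp(-4*I*pi/5) + exp(4*I*pi/5) + 2*exp(2*I*pi/5)) + (2*exp(-2*I*pi/5) + exp(-4*I*pi/5) + 3*exp(4*I*pi/5) + 2*exp(2*I*pi/5)) + (2*exp(-4*I*pi/5) + exp(-2*I*pi/5) + 2*exp(4*I*pi/5) + 3*exp(2*I*pi/5))] = 0/5 = 0
  <chi_rho, chi_4> = (1/5)[1*(8)*conj(1) + 1*(2 + exp(-2*I*pi/5) + 3*exp(4*I*pi/5) + 2*exp(2*I*pi/5))*conj(exp(-2*I*pi/5)) + 1*(2 + 3*exp(-2*I*pi/5) + exp(-4*I*pi/5) + 2*exp(4*I*pi/5))*conj(exp(-4*I*pi/5)) + 1*(2 + 2*exp(-4*I*pi/5) + exp(4*I*pi/5) + 3*exp(2*I*pi/5))*conj(exp(4*I*pi/5)) + 1*(2 + 2*exp(-2*I*pi/5) + 3*exp(-4*I*pi/5) + exp(2*I*pi/5))*conj(exp(2*I*pi/5))]
      = (1/5)[(8) + (1 + 3*exp(-4*I*pi/5) + 2*exp(4*I*pi/5) + 2*exp(2*I*pi/5)) + (1 + 2*exp(-2*I*pi/5) + 2*exp(4*I*pi/5) + 3*exp(2*I*pi/5)) + (1 + 3*exp(-2*I*pi/5) + 2*exp(-4*I*pi/5) + 2*exp(2*I*pi/5)) + (1 + 2*exp(-2*I*pi/5) + 2*exp(-4*I*pi/5) + 3*exp(4*I*pi/5))] = 5/5 = 1
(Exp terms are combined using exp(i*s)*conj(exp(i*t)) = exp(i*(s-t)), and sums of them are collapsed using the identity that for every m > 1 the m distinct m-th roots of unity sum to 0, e.g. 1 + exp(2*I*pi/3) + exp(-2*I*pi/3) = 0.)
Dimension check: dim(rho) = sum (mult * dim) = 2*1 + 2*1 + 3*1 + 0*1 + 1*1 = 8 = chi_rho(e) = 8.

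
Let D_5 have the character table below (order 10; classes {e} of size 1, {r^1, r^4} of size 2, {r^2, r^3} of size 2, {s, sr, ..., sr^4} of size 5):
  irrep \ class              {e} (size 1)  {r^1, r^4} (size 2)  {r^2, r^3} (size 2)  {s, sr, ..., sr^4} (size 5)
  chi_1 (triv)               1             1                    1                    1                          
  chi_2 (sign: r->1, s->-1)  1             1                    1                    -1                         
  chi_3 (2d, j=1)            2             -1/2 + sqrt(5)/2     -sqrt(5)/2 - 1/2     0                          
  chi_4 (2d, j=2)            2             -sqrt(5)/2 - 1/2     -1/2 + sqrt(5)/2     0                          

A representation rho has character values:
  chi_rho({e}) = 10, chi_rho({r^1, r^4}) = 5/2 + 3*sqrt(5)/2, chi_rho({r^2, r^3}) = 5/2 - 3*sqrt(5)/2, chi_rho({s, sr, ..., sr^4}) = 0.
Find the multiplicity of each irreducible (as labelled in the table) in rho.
Multiplicities: chi_1: 2, chi_2: 2, chi_3: 3, chi_4: 0.

Explanation: Use <chi_rho, chi> = (1/|G|) sum_C |C| * chi_rho(C) * conj(chi(C)) with |G| = 10 for each irreducible chi in the table:
  <chi_rho, chi_1> = (1/10)[1*(10)*conj(1) + 2*(5/2 + 3*sqrt(5)/2)*conj(1) + 2*(5/2 - 3*sqrt(5)/2)*conj(1) + 5*(0)*conj(1)]
      = (1/10)[(10) + (5 + 3*sqrt(5)) + (5 - 3*sqrt(5)) + (0)] = 20/10 = 2
  <chi_rho, chi_2> = (1/10)[1*(10)*conj(1) + 2*(5/2 + 3*sqrt(5)/2)*conj(1) + 2*(5/2 - 3*sqrt(5)/2)*conj(1) + 5*(0)*conj(-1)]
      = (1/10)[(10) + (5 + 3*sqrt(5)) + (5 - 3*sqrt(5)) + (0)] = 20/10 = 2
  <chi_rho, chi_3> = (1/10)[1*(10)*conj(2) + 2*(5/2 + 3*sqrt(5)/2)*conj(-1/2 + sqrt(5)/2) + 2*(5/2 - 3*sqrt(5)/2)*conj(-sqrt(5)/2 - 1/2) + 5*(0)*conj(0)]
      = (1/10)[(20) + (sqrt(5) + 5) + (5 - sqrt(5)) + (0)] = 30/10 = 3
  <chi_rho, chi_4> = (1/10)[1*(10)*conj(2) + 2*(5/2 + 3*sqrt(5)/2)*conj(-sqrt(5)/2 - 1/2) + 2*(5/2 - 3*sqrt(5)/2)*conj(-1/2 + sqrt(5)/2) + 5*(0)*conj(0)]
      = (1/10)[(20) + (-10 - 4*sqrt(5)) + (-10 + 4*sqrt(5)) + (0)] = 0/10 = 0
Dimension check: dim(rho) = sum (mult * dim) = 2*1 + 2*1 + 3*2 + 0*2 = 10 = chi_rho(e) = 10.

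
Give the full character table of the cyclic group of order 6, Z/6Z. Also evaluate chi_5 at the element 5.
Character table of Z/6Z (irreps indexed chi_0,...,chi_5 with chi_k(m) = zeta_6^(k*m), zeta_6 = exp(2*pi*i/6)):
  irrep \ class  {0} (size 1)  {1} (size 1)    {2} (size 1)    {3} (size 1)  {4} (size 1)    {5} (size 1)  
  chi_0          1             1               1               1             1               1             
  chi_1          1             exp(I*pi/3)     exp(2*I*pi/3)   -1            exp(-2*I*pi/3)  exp(-I*pi/3)  
  chi_2          1             exp(2*I*pi/3)   exp(-2*I*pi/3)  1             exp(2*I*pi/3)   exp(-2*I*pi/3)
  chi_3          1             -1              1               -1            1               -1            
  chi_4          1             exp(-2*I*pi/3)  exp(2*I*pi/3)   1             exp(-2*I*pi/3)  exp(2*I*pi/3) 
  chi_5          1             exp(-I*pi/3)    exp(-2*I*pi/3)  -1            exp(2*I*pi/3)   exp(I*pi/3)   

Spot check: chi_5(5) = zeta_6^(5*5) = zeta_6^25 = exp(I*pi/3).

Working: Z/6Z is abelian, so all 6 irreducible complex representations are 1-dimensional. They are given by chi_k(m) = zeta_6^(k*m) for k = 0,...,5. Row orthogonality: sum_m chi_k(m) conj(chi_l(m)) = 6 * [k = l].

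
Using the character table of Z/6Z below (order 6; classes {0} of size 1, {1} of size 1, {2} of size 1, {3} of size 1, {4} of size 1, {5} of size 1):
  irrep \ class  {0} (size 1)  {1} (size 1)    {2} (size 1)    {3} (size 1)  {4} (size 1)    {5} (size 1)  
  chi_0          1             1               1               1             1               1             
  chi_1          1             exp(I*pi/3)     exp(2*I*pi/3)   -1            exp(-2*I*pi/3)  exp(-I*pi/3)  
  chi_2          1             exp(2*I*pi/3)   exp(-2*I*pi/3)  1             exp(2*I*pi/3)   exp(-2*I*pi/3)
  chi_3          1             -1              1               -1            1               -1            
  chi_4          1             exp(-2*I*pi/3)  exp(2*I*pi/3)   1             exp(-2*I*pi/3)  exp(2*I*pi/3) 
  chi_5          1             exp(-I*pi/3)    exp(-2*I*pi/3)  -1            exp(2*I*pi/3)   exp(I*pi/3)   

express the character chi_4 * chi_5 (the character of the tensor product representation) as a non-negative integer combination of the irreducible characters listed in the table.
chi_4 tensor chi_5 = chi_3 (all other irreducibles have multiplicity 0).

Why: The character of a tensor product is the pointwise product (chi_4 * chi_5)(C) = chi_4(C) * chi_5(C):
  {0}: (1)*(1), {1}: (exp(-2*I*pi/3))*(exp(-I*pi/3)), {2}: (exp(2*I*pi/3))*(exp(-2*I*pi/3)), {3}: (1)*(-1), {4}: (exp(-2*I*pi/3))*(exp(2*I*pi/3)), {5}: (exp(2*I*pi/3))*(exp(I*pi/3))
so (chi_4 * chi_5) takes values
  {0} -> 1, {1} -> -1, {2} -> 1, {3} -> -1, {4} -> 1, {5} -> -1.
Now take the inner product of this character with each irreducible chi from the table, <chi_4*chi_5, chi> = (1/6) sum_C |C| (chi_4*chi_5)(C) conj(chi(C)):
  <chi_4*chi_5, chi_0> = (1/6)[1*(1)*conj(1) + 1*(-1)*conj(1) + 1*(1)*conj(1) + 1*(-1)*conj(1) + 1*(1)*conj(1) + 1*(-1)*conj(1)]
      = (1/6)[(1) + (-1) + (1) + (-1) + (1) + (-1)] = 0/6 = 0
  <chi_4*chi_5, chi_1> = (1/6)[1*(1)*conj(1) + 1*(-1)*conj(exp(I*pi/3)) + 1*(1)*conj(exp(2*I*pi/3)) + 1*(-1)*conj(-1) + 1*(1)*conj(exp(-2*I*pi/3)) + 1*(-1)*conj(exp(-I*pi/3))]
      = (1/6)[(1) + (-exp(-I*pi/3)) + (exp(-2*I*pi/3)) + (1) + (exp(2*I*pi/3)) + (-exp(I*pi/3))] = 0/6 = 0
  <chi_4*chi_5, chi_2> = (1/6)[1*(1)*conj(1) + 1*(-1)*conj(exp(2*I*pi/3)) + 1*(1)*conj(exp(-2*I*pi/3)) + 1*(-1)*conj(1) + 1*(1)*conj(exp(2*I*pi/3)) + 1*(-1)*conj(exp(-2*I*pi/3))]
      = (1/6)[(1) + (-exp(-2*I*pi/3)) + (exp(2*I*pi/3)) + (-1) + (exp(-2*I*pi/3)) + (-exp(2*I*pi/3))] = 0/6 = 0
  <chi_4*chi_5, chi_3> = (1/6)[1*(1)*conj(1) + 1*(-1)*conj(-1) + 1*(1)*conj(1) + 1*(-1)*conj(-1) + 1*(1)*conj(1) + 1*(-1)*conj(-1)]
      = (1/6)[(1) + (1) + (1) + (1) + (1) + (1)] = 6/6 = 1
  <chi_4*chi_5, chi_4> = (1/6)[1*(1)*conj(1) + 1*(-1)*conj(exp(-2*I*pi/3)) + 1*(1)*conj(exp(2*I*pi/3)) + 1*(-1)*conj(1) + 1*(1)*conj(exp(-2*I*pi/3)) + 1*(-1)*conj(exp(2*I*pi/3))]
      = (1/6)[(1) + (-exp(2*I*pi/3)) + (exp(-2*I*pi/3)) + (-1) + (exp(2*I*pi/3)) + (-exp(-2*I*pi/3))] = 0/6 = 0
  <chi_4*chi_5, chi_5> = (1/6)[1*(1)*conj(1) + 1*(-1)*conj(exp(-I*pi/3)) + 1*(1)*conj(exp(-2*I*pi/3)) + 1*(-1)*conj(-1) + 1*(1)*conj(exp(2*I*pi/3)) + 1*(-1)*conj(exp(I*pi/3))]
      = (1/6)[(1) + (-exp(I*pi/3)) + (exp(2*I*pi/3)) + (1) + (exp(-2*I*pi/3)) + (-exp(-I*pi/3))] = 0/6 = 0
(Exp terms are combined using exp(i*s)*conj(exp(i*t)) = exp(i*(s-t)), and sums of them are collapsed using the identity that for every m > 1 the m distinct m-th roots of unity sum to 0, e.g. 1 + exp(2*I*pi/3) + exp(-2*I*pi/3) = 0.)
Hence the multiplicities are chi_3: 1. Dimension check: dim(chi_4)*dim(chi_5) = 1*1 = 1 and sum (mult * dim) = 1*1 = 1.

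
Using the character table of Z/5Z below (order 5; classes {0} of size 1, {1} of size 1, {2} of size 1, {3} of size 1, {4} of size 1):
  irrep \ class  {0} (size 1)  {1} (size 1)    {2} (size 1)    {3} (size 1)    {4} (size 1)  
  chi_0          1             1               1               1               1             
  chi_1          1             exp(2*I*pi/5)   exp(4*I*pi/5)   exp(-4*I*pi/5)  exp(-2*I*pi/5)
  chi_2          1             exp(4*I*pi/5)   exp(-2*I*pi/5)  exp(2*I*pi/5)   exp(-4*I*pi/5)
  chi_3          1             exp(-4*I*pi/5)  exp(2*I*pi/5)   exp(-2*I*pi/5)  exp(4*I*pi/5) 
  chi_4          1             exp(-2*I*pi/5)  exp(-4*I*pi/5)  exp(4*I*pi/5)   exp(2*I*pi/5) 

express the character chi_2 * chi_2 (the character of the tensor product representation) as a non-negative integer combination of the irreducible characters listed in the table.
chi_2 tensor chi_2 = chi_4 (all other irreducibles have multiplicity 0).

Argument: The character of a tensor product is the pointwise product (chi_2 * chi_2)(C) = chi_2(C) * chi_2(C):
  {0}: (1)*(1), {1}: (exp(4*I*pi/5))*(exp(4*I*pi/5)), {2}: (exp(-2*I*pi/5))*(exp(-2*I*pi/5)), {3}: (exp(2*I*pi/5))*(exp(2*I*pi/5)), {4}: (exp(-4*I*pi/5))*(exp(-4*I*pi/5))
so (chi_2 * chi_2) takes values
  {0} -> 1, {1} -> exp(-2*I*pi/5), {2} -> exp(-4*I*pi/5), {3} -> exp(4*I*pi/5), {4} -> exp(2*I*pi/5).
Now take the inner product of this character with each irreducible chi from the table, <chi_2*chi_2, chi> = (1/5) sum_C |C| (chi_2*chi_2)(C) conj(chi(C)):
  <chi_2*chi_2, chi_0> = (1/5)[1*(1)*conj(1) + 1*(exp(-2*I*pi/5))*conj(1) + 1*(exp(-4*I*pi/5))*conj(1) + 1*(exp(4*I*pi/5))*conj(1) + 1*(exp(2*I*pi/5))*conj(1)]
      = (1/5)[(1) + (exp(-2*I*pi/5)) + (exp(-4*I*pi/5)) + (exp(4*I*pi/5)) + (exp(2*I*pi/5))] = 0/5 = 0
  <chi_2*chi_2, chi_1> = (1/5)[1*(1)*conj(1) + 1*(exp(-2*I*pi/5))*conj(exp(2*I*pi/5)) + 1*(exp(-4*I*pi/5))*conj(exp(4*I*pi/5)) + 1*(exp(4*I*pi/5))*conj(exp(-4*I*pi/5)) + 1*(exp(2*I*pi/5))*conj(exp(-2*I*pi/5))]
      = (1/5)[(1) + (exp(-4*I*pi/5)) + (exp(2*I*pi/5)) + (exp(-2*I*pi/5)) + (exp(4*I*pi/5))] = 0/5 = 0
  <chi_2*chi_2, chi_2> = (1/5)[1*(1)*conj(1) + 1*(exp(-2*I*pi/5))*conj(exp(4*I*pi/5)) + 1*(exp(-4*I*pi/5))*conj(exp(-2*I*pi/5)) + 1*(exp(4*I*pi/5))*conj(exp(2*I*pi/5)) + 1*(exp(2*I*pi/5))*conj(exp(-4*I*pi/5))]
      = (1/5)[(1) + (exp(4*I*pi/5)) + (exp(-2*I*pi/5)) + (exp(2*I*pi/5)) + (exp(-4*I*pi/5))] = 0/5 = 0
  <chi_2*chi_2, chi_3> = (1/5)[1*(1)*conj(1) + 1*(exp(-2*I*pi/5))*conj(exp(-4*I*pi/5)) + 1*(exp(-4*I*pi/5))*conj(exp(2*I*pi/5)) + 1*(exp(4*I*pi/5))*conj(exp(-2*I*pi/5)) + 1*(exp(2*I*pi/5))*conj(exp(4*I*pi/5))]
      = (1/5)[(1) + (exp(2*I*pi/5)) + (exp(4*I*pi/5)) + (exp(-4*I*pi/5)) + (exp(-2*I*pi/5))] = 0/5 = 0
  <chi_2*chi_2, chi_4> = (1/5)[1*(1)*conj(1) + 1*(exp(-2*I*pi/5))*conj(exp(-2*I*pi/5)) + 1*(exp(-4*I*pi/5))*conj(exp(-4*I*pi/5)) + 1*(exp(4*I*pi/5))*conj(exp(4*I*pi/5)) + 1*(exp(2*I*pi/5))*conj(exp(2*I*pi/5))]
      = (1/5)[(1) + (1) + (1) + (1) + (1)] = 5/5 = 1
(Exp terms are combined using exp(i*s)*conj(exp(i*t)) = exp(i*(s-t)), and sums of them are collapsed using the identity that for every m > 1 the m distinct m-th roots of unity sum to 0, e.g. 1 + exp(2*I*pi/3) + exp(-2*I*pi/3) = 0.)
Hence the multiplicities are chi_4: 1. Dimension check: dim(chi_2)*dim(chi_2) = 1*1 = 1 and sum (mult * dim) = 1*1 = 1.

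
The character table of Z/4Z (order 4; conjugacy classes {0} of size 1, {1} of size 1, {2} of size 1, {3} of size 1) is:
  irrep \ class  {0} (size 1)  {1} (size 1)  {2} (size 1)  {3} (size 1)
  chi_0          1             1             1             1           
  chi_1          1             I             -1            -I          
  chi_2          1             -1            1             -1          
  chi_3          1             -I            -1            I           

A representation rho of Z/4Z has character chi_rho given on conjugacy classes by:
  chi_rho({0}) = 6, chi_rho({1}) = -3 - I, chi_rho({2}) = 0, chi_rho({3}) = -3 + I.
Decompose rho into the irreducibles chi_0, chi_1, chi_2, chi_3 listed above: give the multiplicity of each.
Multiplicities: chi_0: 0, chi_1: 1, chi_2: 3, chi_3: 2.

Argument: Use <chi_rho, chi> = (1/|G|) sum_C |C| * chi_rho(C) * conj(chi(C)) with |G| = 4 for each irreducible chi in the table:
  <chi_rho, chi_0> = (1/4)[1*(6)*conj(1) + 1*(-3 - I)*conj(1) + 1*(0)*conj(1) + 1*(-3 + I)*conj(1)]
      = (1/4)[(6) + (-3 - I) + (0) + (-3 + I)] = 0/4 = 0
  <chi_rho, chi_1> = (1/4)[1*(6)*conj(1) + 1*(-3 - I)*conj(I) + 1*(0)*conj(-1) + 1*(-3 + I)*conj(-I)]
      = (1/4)[(6) + (-1 + 3*I) + (0) + (-1 - 3*I)] = 4/4 = 1
  <chi_rho, chi_2> = (1/4)[1*(6)*conj(1) + 1*(-3 - I)*conj(-1) + 1*(0)*conj(1) + 1*(-3 + I)*conj(-1)]
      = (1/4)[(6) + (3 + I) + (0) + (3 - I)] = 12/4 = 3
  <chi_rho, chi_3> = (1/4)[1*(6)*conj(1) + 1*(-3 - I)*conj(-I) + 1*(0)*conj(-1) + 1*(-3 + I)*conj(I)]
      = (1/4)[(6) + (1 - 3*I) + (0) + (1 + 3*I)] = 8/4 = 2
(Exp terms are combined using exp(i*s)*conj(exp(i*t)) = exp(i*(s-t)), and sums of them are collapsed using the identity that for every m > 1 the m distinct m-th roots of unity sum to 0, e.g. 1 + exp(2*I*pi/3) + exp(-2*I*pi/3) = 0.)
Dimension check: dim(rho) = sum (mult * dim) = 0*1 + 1*1 + 3*1 + 2*1 = 6 = chi_rho(e) = 6.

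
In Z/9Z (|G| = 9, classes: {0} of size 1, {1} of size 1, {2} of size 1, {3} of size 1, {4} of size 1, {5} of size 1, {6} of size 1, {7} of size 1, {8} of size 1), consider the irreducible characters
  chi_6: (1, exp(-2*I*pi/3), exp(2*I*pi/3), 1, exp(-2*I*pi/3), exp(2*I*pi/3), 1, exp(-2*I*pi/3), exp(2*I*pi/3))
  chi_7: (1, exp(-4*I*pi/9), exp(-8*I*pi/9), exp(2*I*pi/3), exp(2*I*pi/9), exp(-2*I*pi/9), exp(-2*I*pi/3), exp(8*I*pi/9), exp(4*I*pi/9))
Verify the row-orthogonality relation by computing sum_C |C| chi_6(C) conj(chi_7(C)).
Sum = 0; so <chi_6, chi_7> = 0 (distinct irreducibles are orthogonal).

Working: Compute term by term over conjugacy classes (|C| * chi_6(C) * conj(chi_7(C))):
  1*(1)*conj(1) + 1*(exp(-2*I*pi/3))*conj(exp(-4*I*pi/9)) + 1*(exp(2*I*pi/3))*conj(exp(-8*I*pi/9)) + 1*(1)*conj(exp(2*I*pi/3)) + 1*(exp(-2*I*pi/3))*conj(exp(2*I*pi/9)) + 1*(exp(2*I*pi/3))*conj(exp(-2*I*pi/9)) + 1*(1)*conj(exp(-2*I*pi/3)) + 1*(exp(-2*I*pi/3))*conj(exp(8*I*pi/9)) + 1*(exp(2*I*pi/3))*conj(exp(4*I*pi/9))
  = (1) + (exp(-2*I*pi/9)) + (exp(-4*I*pi/9)) + (exp(-2*I*pi/3)) + (exp(-8*I*pi/9)) + (exp(8*I*pi/9)) + (exp(2*I*pi/3)) + (exp(4*I*pi/9)) + (exp(2*I*pi/9))
  = 0.
(Exp terms are combined using exp(i*s)*conj(exp(i*t)) = exp(i*(s-t)), and sums of them are collapsed using the identity that for every m > 1 the m distinct m-th roots of unity sum to 0, e.g. 1 + exp(2*I*pi/3) + exp(-2*I*pi/3) = 0.)
Dividing by |G| = 9 gives 0/9 = 0, matching the row-orthogonality relation <chi_6, chi_7> = [chi_6 = chi_7].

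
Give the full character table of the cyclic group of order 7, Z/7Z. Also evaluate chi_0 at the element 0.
Character table of Z/7Z (irreps indexed chi_0,...,chi_6 with chi_k(m) = zeta_7^(k*m), zeta_7 = exp(2*pi*i/7)):
  irrep \ class  {0} (size 1)  {1} (size 1)    {2} (size 1)    {3} (size 1)    {4} (size 1)    {5} (size 1)    {6} (size 1)  
  chi_0          1             1               1               1               1               1               1             
  chi_1          1             exp(2*I*pi/7)   exp(4*I*pi/7)   exp(6*I*pi/7)   exp(-6*I*pi/7)  exp(-4*I*pi/7)  exp(-2*I*pi/7)
  chi_2          1             exp(4*I*pi/7)   exp(-6*I*pi/7)  exp(-2*I*pi/7)  exp(2*I*pi/7)   exp(6*I*pi/7)   exp(-4*I*pi/7)
  chi_3          1             exp(6*I*pi/7)   exp(-2*I*pi/7)  exp(4*I*pi/7)   exp(-4*I*pi/7)  exp(2*I*pi/7)   exp(-6*I*pi/7)
  chi_4          1             exp(-6*I*pi/7)  exp(2*I*pi/7)   exp(-4*I*pi/7)  exp(4*I*pi/7)   exp(-2*I*pi/7)  exp(6*I*pi/7) 
  chi_5          1             exp(-4*I*pi/7)  exp(6*I*pi/7)   exp(2*I*pi/7)   exp(-2*I*pi/7)  exp(-6*I*pi/7)  exp(4*I*pi/7) 
  chi_6          1             exp(-2*I*pi/7)  exp(-4*I*pi/7)  exp(-6*I*pi/7)  exp(6*I*pi/7)   exp(4*I*pi/7)   exp(2*I*pi/7) 

Spot check: chi_0(0) = zeta_7^(0*0) = zeta_7^0 = 1.

Solution. Z/7Z is abelian, so all 7 irreducible complex representations are 1-dimensional. They are given by chi_k(m) = zeta_7^(k*m) for k = 0,...,6. Row orthogonality: sum_m chi_k(m) conj(chi_l(m)) = 7 * [k = l].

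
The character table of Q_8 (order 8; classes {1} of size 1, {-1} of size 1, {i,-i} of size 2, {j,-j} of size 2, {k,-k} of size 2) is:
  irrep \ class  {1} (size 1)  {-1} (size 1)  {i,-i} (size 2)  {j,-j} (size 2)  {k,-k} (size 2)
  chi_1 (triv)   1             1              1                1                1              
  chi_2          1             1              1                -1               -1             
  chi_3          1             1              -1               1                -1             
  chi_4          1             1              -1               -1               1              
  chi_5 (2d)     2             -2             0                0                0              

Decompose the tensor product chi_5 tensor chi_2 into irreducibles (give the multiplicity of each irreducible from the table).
chi_5 tensor chi_2 = chi_5 (all other irreducibles have multiplicity 0).

Argument: The character of a tensor product is the pointwise product (chi_5 * chi_2)(C) = chi_5(C) * chi_2(C):
  {1}: (2)*(1), {-1}: (-2)*(1), {i,-i}: (0)*(1), {j,-j}: (0)*(-1), {k,-k}: (0)*(-1)
so (chi_5 * chi_2) takes values
  {1} -> 2, {-1} -> -2, {i,-i} -> 0, {j,-j} -> 0, {k,-k} -> 0.
Now take the inner product of this character with each irreducible chi from the table, <chi_5*chi_2, chi> = (1/8) sum_C |C| (chi_5*chi_2)(C) conj(chi(C)):
  <chi_5*chi_2, chi_1> = (1/8)[1*(2)*conj(1) + 1*(-2)*conj(1) + 2*(0)*conj(1) + 2*(0)*conj(1) + 2*(0)*conj(1)]
      = (1/8)[(2) + (-2) + (0) + (0) + (0)] = 0/8 = 0
  <chi_5*chi_2, chi_2> = (1/8)[1*(2)*conj(1) + 1*(-2)*conj(1) + 2*(0)*conj(1) + 2*(0)*conj(-1) + 2*(0)*conj(-1)]
      = (1/8)[(2) + (-2) + (0) + (0) + (0)] = 0/8 = 0
  <chi_5*chi_2, chi_3> = (1/8)[1*(2)*conj(1) + 1*(-2)*conj(1) + 2*(0)*conj(-1) + 2*(0)*conj(1) + 2*(0)*conj(-1)]
      = (1/8)[(2) + (-2) + (0) + (0) + (0)] = 0/8 = 0
  <chi_5*chi_2, chi_4> = (1/8)[1*(2)*conj(1) + 1*(-2)*conj(1) + 2*(0)*conj(-1) + 2*(0)*conj(-1) + 2*(0)*conj(1)]
      = (1/8)[(2) + (-2) + (0) + (0) + (0)] = 0/8 = 0
  <chi_5*chi_2, chi_5> = (1/8)[1*(2)*conj(2) + 1*(-2)*conj(-2) + 2*(0)*conj(0) + 2*(0)*conj(0) + 2*(0)*conj(0)]
      = (1/8)[(4) + (4) + (0) + (0) + (0)] = 8/8 = 1
Hence the multiplicities are chi_5: 1. Dimension check: dim(chi_5)*dim(chi_2) = 2*1 = 2 and sum (mult * dim) = 1*2 = 2.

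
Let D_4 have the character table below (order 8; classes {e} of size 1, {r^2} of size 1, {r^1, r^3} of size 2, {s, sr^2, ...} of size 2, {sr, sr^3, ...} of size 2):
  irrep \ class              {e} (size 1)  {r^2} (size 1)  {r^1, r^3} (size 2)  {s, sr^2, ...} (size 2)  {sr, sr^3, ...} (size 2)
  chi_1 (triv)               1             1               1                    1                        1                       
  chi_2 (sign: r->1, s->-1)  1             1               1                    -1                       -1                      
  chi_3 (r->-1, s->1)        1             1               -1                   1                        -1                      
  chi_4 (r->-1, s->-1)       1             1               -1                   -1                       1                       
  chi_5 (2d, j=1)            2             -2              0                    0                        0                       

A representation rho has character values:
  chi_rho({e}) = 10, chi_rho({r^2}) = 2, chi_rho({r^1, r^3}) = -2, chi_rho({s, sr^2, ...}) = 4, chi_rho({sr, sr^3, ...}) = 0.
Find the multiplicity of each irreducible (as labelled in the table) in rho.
Multiplicities: chi_1: 2, chi_2: 0, chi_3: 3, chi_4: 1, chi_5: 2.

Why: Use <chi_rho, chi> = (1/|G|) sum_C |C| * chi_rho(C) * conj(chi(C)) with |G| = 8 for each irreducible chi in the table:
  <chi_rho, chi_1> = (1/8)[1*(10)*conj(1) + 1*(2)*conj(1) + 2*(-2)*conj(1) + 2*(4)*conj(1) + 2*(0)*conj(1)]
      = (1/8)[(10) + (2) + (-4) + (8) + (0)] = 16/8 = 2
  <chi_rho, chi_2> = (1/8)[1*(10)*conj(1) + 1*(2)*conj(1) + 2*(-2)*conj(1) + 2*(4)*conj(-1) + 2*(0)*conj(-1)]
      = (1/8)[(10) + (2) + (-4) + (-8) + (0)] = 0/8 = 0
  <chi_rho, chi_3> = (1/8)[1*(10)*conj(1) + 1*(2)*conj(1) + 2*(-2)*conj(-1) + 2*(4)*conj(1) + 2*(0)*conj(-1)]
      = (1/8)[(10) + (2) + (4) + (8) + (0)] = 24/8 = 3
  <chi_rho, chi_4> = (1/8)[1*(10)*conj(1) + 1*(2)*conj(1) + 2*(-2)*conj(-1) + 2*(4)*conj(-1) + 2*(0)*conj(1)]
      = (1/8)[(10) + (2) + (4) + (-8) + (0)] = 8/8 = 1
  <chi_rho, chi_5> = (1/8)[1*(10)*conj(2) + 1*(2)*conj(-2) + 2*(-2)*conj(0) + 2*(4)*conj(0) + 2*(0)*conj(0)]
      = (1/8)[(20) + (-4) + (0) + (0) + (0)] = 16/8 = 2
Dimension check: dim(rho) = sum (mult * dim) = 2*1 + 0*1 + 3*1 + 1*1 + 2*2 = 10 = chi_rho(e) = 10.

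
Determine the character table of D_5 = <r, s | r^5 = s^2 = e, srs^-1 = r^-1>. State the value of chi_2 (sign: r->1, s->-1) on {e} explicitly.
Conjugacy classes: {e} of size 1, {r^1, r^4} of size 2, {r^2, r^3} of size 2, {s, sr, ..., sr^4} of size 5.
Character table:
  irrep \ class              {e} (size 1)  {r^1, r^4} (size 2)  {r^2, r^3} (size 2)  {s, sr, ..., sr^4} (size 5)
  chi_1 (triv)               1             1                    1                    1                          
  chi_2 (sign: r->1, s->-1)  1             1                    1                    -1                         
  chi_3 (2d, j=1)            2             -1/2 + sqrt(5)/2     -sqrt(5)/2 - 1/2     0                          
  chi_4 (2d, j=2)            2             -sqrt(5)/2 - 1/2     -1/2 + sqrt(5)/2     0                          

Spot check: chi_2 (sign: r->1, s->-1) on {e} = 1.

D_5 has order 2*5 = 10 with 4 conjugacy classes, hence 4 irreducibles. Sum of squared dims 1 + 1 + 4 + 4 = 10 = |G|. Linear characters come from the abelianisation; the 2-dimensional irreps have character r^k -> 2*cos(2*pi*j*k/5), reflections -> 0.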